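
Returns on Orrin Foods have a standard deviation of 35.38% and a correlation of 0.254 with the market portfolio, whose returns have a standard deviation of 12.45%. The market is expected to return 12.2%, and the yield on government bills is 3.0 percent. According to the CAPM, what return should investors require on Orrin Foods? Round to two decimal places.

9.64%

β = ρ × σ_i / σ_m = 0.254 × 35.38% / 12.45% = 0.7218
MRP = 12.2% − 3.0% = 9.20%
E(R) = 3.0% + 0.7218 × 9.2% = 9.64%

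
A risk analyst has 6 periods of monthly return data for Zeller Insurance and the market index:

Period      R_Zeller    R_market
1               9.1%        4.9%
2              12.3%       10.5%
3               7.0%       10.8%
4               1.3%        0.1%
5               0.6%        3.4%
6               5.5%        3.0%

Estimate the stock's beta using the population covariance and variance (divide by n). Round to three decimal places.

0.782

Mean R_i = (9.1 + 12.3 + 7.0 + 1.3 + 0.6 + 5.5) / 6 = 5.9667%
Mean R_m = (4.9 + 10.5 + 10.8 + 0.1 + 3.4 + 3.0) / 6 = 5.4500%
Σ(R_i − R̄_i)(R_m − R̄_m) = 72.9000  ⇒  Cov = 72.9000 / 6 = 12.1500
Σ(R_m − R̄_m)² = 93.2550  ⇒  Var(R_m) = 93.2550 / 6 = 15.5425
β = Cov / Var(R_m) = 12.1500 / 15.5425 = 0.7817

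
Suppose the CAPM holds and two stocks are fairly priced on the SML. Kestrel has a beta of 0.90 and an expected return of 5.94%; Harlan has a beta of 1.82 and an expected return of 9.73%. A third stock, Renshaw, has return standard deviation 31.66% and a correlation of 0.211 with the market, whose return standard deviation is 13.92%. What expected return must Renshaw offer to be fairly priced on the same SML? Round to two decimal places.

MRP = (9.73% − 5.94%) / (1.82 − 0.90) = 4.1196%
R_f = 5.94% − 0.90 × 4.1196% = 2.2324%
β_Renshaw = ρ·σ_i/σ_m = 0.211 × 31.66 / 13.92 = 0.4799
E(R_Renshaw) = R_f + β × MRP = 2.2324% + 0.4799 × 4.1196% = 4.21%

4.21%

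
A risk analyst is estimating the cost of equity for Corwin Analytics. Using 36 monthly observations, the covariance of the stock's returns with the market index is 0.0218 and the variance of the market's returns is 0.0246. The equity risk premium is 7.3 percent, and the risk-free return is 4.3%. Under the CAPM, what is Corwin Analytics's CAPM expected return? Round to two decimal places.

10.77%

β = Cov(R_i, R_m) / Var(R_m) = 0.0218 / 0.0246 = 0.8862
E(R) = R_f + β × MRP = 4.3% + 0.8862 × 7.3% = 10.77%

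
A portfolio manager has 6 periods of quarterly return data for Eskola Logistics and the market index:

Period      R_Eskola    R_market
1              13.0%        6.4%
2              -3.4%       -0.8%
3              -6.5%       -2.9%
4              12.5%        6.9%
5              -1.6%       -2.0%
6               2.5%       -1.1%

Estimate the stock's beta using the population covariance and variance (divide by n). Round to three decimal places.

1.812

Mean R_i = (13.0 − 3.4 − 6.5 + 12.5 − 1.6 + 2.5) / 6 = 2.7500%
Mean R_m = (6.4 − 0.8 − 2.9 + 6.9 − 2.0 − 1.1) / 6 = 1.0833%
Σ(R_i − R̄_i)(R_m − R̄_m) = 173.5950  ⇒  Cov = 173.5950 / 6 = 28.9325
Σ(R_m − R̄_m)² = 95.7883  ⇒  Var(R_m) = 95.7883 / 6 = 15.9647
β = Cov / Var(R_m) = 28.9325 / 15.9647 = 1.8123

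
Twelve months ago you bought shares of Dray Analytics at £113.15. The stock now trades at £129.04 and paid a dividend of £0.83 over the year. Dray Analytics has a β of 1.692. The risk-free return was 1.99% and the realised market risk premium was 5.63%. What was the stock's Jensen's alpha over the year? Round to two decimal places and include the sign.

+3.26%

Realised HPR = (P1 + D1 − P0) / P0 = (129.04 + 0.83 − 113.15) / 113.15 = 16.72 / 113.15 = 14.7768%
CAPM required = R_f + β·MRP = 1.99% + 1.692 × 5.63% = 11.51596%
α = realised − required = 14.7768% − 11.51596% = +3.26%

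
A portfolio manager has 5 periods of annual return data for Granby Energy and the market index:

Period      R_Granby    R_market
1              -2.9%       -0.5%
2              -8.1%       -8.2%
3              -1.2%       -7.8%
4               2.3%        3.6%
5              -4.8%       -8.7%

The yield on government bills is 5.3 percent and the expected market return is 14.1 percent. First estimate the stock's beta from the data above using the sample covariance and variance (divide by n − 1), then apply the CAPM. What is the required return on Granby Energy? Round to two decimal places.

Mean R_i = (-2.9 − 8.1 − 1.2 + 2.3 − 4.8) / 5 = -2.9400%
Mean R_m = (-0.5 − 8.2 − 7.8 + 3.6 − 8.7) / 5 = -4.3200%
Σ(R_i − R̄_i)(R_m − R̄_m) = 63.7660  ⇒  Cov = 63.7660 / 4 = 15.9415
Σ(R_m − R̄_m)² = 123.6680  ⇒  Var(R_m) = 123.6680 / 4 = 30.9170
β = Cov / Var(R_m) = 15.9415 / 30.9170 = 0.5156
MRP = 14.1% − 5.3% = 8.80%
E(R) = R_f + β × MRP = 5.3% + 0.5156 × 8.8% = 9.84%

9.84%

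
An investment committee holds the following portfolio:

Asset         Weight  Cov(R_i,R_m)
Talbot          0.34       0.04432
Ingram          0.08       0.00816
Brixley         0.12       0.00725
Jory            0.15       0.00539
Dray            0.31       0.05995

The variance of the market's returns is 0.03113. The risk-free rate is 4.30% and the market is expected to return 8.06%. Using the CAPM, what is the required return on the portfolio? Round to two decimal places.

β_Talbot = 0.04432 / 0.03113 = 1.4237
β_Ingram = 0.00816 / 0.03113 = 0.2621
β_Brixley = 0.00725 / 0.03113 = 0.2329
β_Jory = 0.00539 / 0.03113 = 0.1731
β_Dray = 0.05995 / 0.03113 = 1.9258
β_P = Σ w_i β_i = 0.34×1.4237 + 0.08×0.2621 + 0.12×0.2329 + 0.15×0.1731 + 0.31×1.9258 = 1.1559
MRP = 8.06% − 4.30% = 3.76%
E(R_P) = R_f + β_P × MRP = 4.30% + 1.1559 × 3.76% = 8.65%

8.65%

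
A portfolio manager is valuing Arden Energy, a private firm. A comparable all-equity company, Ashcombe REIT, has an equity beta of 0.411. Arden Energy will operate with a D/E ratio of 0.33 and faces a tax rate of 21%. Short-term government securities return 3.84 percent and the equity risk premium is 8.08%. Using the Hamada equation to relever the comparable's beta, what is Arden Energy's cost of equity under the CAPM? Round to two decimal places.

β_L = β_U × [1 + (1 − t)(D/E)] = 0.411 × [1 + (1 − 0.21) × 0.33]
    = 0.411 × [1 + 0.79 × 0.33] = 0.411 × 1.2607 = 0.5181
E(R) = R_f + β_L × MRP = 3.84% + 0.5181 × 8.08% = 8.03%

8.03%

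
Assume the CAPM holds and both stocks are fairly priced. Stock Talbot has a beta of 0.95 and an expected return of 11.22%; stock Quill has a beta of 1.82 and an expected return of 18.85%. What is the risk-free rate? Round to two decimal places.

Both satisfy E(R) = R_f + β·MRP, so the slope of the SML is
MRP = (18.85% − 11.22%) / (1.82 − 0.95) = 7.63% / 0.87 = 8.7701%
R_f = E(R_Talbot) − β_Talbot·MRP = 11.22% − 0.95 × 8.7701% = 2.8884%

2.89%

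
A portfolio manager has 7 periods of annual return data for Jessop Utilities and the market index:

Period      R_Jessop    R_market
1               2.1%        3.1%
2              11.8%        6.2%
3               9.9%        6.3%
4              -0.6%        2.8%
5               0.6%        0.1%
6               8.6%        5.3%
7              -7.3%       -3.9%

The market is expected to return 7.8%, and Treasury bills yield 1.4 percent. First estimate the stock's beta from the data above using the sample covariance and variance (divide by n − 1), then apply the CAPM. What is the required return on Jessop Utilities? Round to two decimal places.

12.53%

Mean R_i = (2.1 + 11.8 + 9.9 − 0.6 + 0.6 + 8.6 − 7.3) / 7 = 3.5857%
Mean R_m = (3.1 + 6.2 + 6.3 + 2.8 + 0.1 + 5.3 − 3.9) / 7 = 2.8429%
Σ(R_i − R̄_i)(R_m − R̄_m) = 143.1143  ⇒  Cov = 143.1143 / 6 = 23.8524
Σ(R_m − R̄_m)² = 82.3171  ⇒  Var(R_m) = 82.3171 / 6 = 13.7195
β = Cov / Var(R_m) = 23.8524 / 13.7195 = 1.7386
MRP = 7.8% − 1.4% = 6.40%
E(R) = R_f + β × MRP = 1.4% + 1.7386 × 6.4% = 12.53%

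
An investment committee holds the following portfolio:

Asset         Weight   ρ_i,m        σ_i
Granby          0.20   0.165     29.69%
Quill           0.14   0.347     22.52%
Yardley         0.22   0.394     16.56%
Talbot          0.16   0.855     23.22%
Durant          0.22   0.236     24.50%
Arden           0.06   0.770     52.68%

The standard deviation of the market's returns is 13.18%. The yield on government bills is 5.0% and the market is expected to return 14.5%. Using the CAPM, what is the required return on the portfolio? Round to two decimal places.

β_Granby = 0.165 × 29.69% / 13.18% = 0.3717
β_Quill = 0.347 × 22.52% / 13.18% = 0.5929
β_Yardley = 0.394 × 16.56% / 13.18% = 0.4950
β_Talbot = 0.855 × 23.22% / 13.18% = 1.5063
β_Durant = 0.236 × 24.50% / 13.18% = 0.4387
β_Arden = 0.770 × 52.68% / 13.18% = 3.0777
β_P = Σ w_i β_i = 0.20×0.3717 + 0.14×0.5929 + 0.22×0.4950 + 0.16×1.5063 + 0.22×0.4387 + 0.06×3.0777 = 0.7884
MRP = 14.5% − 5.0% = 9.50%
E(R_P) = R_f + β_P × MRP = 5.0% + 0.7884 × 9.5% = 12.49%

12.49%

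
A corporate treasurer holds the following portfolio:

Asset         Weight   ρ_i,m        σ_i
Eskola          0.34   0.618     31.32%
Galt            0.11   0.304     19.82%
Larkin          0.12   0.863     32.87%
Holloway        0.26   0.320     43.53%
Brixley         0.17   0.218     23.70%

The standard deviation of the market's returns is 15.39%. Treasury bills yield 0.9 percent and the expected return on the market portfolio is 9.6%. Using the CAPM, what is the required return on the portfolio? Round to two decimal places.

9.46%

β_Eskola = 0.618 × 31.32% / 15.39% = 1.2577
β_Galt = 0.304 × 19.82% / 15.39% = 0.3915
β_Larkin = 0.863 × 32.87% / 15.39% = 1.8432
β_Holloway = 0.320 × 43.53% / 15.39% = 0.9051
β_Brixley = 0.218 × 23.70% / 15.39% = 0.3357
β_P = Σ w_i β_i = 0.34×1.2577 + 0.11×0.3915 + 0.12×1.8432 + 0.26×0.9051 + 0.17×0.3357 = 0.9843
MRP = 9.6% − 0.9% = 8.70%
E(R_P) = R_f + β_P × MRP = 0.9% + 0.9843 × 8.7% = 9.46%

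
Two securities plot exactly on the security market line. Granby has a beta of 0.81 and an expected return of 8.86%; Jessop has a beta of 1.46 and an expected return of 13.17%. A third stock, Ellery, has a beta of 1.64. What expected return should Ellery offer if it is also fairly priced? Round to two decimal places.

MRP (SML slope) = (13.17% − 8.86%) / (1.46 − 0.81) = 4.31% / 0.65 = 6.6308%
R_f (intercept) = 8.86% − 0.81 × 6.6308% = 3.4891%
E(R_Ellery) = R_f + β × MRP = 3.4891% + 1.64 × 6.6308% = 14.36%

14.36%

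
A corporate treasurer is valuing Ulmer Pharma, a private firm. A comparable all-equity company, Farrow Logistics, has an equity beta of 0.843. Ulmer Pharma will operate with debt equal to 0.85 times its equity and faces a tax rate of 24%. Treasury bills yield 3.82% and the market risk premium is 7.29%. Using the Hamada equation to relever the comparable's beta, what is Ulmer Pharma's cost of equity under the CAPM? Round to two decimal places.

β_L = β_U × [1 + (1 − t)(D/E)] = 0.843 × [1 + (1 − 0.24) × 0.85]
    = 0.843 × [1 + 0.76 × 0.85] = 0.843 × 1.6460 = 1.3876
E(R) = R_f + β_L × MRP = 3.82% + 1.3876 × 7.29% = 13.94%

13.94%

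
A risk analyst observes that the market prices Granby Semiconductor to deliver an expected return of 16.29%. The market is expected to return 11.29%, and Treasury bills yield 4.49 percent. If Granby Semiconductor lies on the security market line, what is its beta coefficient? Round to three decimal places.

1.735

MRP = 11.29% − 4.49% = 6.80%
β = (E(R) − R_f) / MRP = (16.29% − 4.49%) / 6.80% = 11.80% / 6.80% = 1.735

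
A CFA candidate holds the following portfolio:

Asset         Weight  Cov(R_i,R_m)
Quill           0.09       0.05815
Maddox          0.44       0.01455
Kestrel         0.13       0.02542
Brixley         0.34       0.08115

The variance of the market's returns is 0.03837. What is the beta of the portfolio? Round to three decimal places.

β_Quill = 0.05815 / 0.03837 = 1.5155
β_Maddox = 0.01455 / 0.03837 = 0.3792
β_Kestrel = 0.02542 / 0.03837 = 0.6625
β_Brixley = 0.08115 / 0.03837 = 2.1149
β_P = Σ w_i β_i = 0.09×1.5155 + 0.44×0.3792 + 0.13×0.6625 + 0.34×2.1149 = 1.1084

1.108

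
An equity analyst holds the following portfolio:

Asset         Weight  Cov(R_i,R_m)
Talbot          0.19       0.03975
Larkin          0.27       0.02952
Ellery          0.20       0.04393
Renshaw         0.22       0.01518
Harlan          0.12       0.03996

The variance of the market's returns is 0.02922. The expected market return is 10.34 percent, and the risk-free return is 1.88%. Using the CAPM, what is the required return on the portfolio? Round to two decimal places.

11.27%

β_Talbot = 0.03975 / 0.02922 = 1.3604
β_Larkin = 0.02952 / 0.02922 = 1.0103
β_Ellery = 0.04393 / 0.02922 = 1.5034
β_Renshaw = 0.01518 / 0.02922 = 0.5195
β_Harlan = 0.03996 / 0.02922 = 1.3676
β_P = Σ w_i β_i = 0.19×1.3604 + 0.27×1.0103 + 0.20×1.5034 + 0.22×0.5195 + 0.12×1.3676 = 1.1103
MRP = 10.34% − 1.88% = 8.46%
E(R_P) = R_f + β_P × MRP = 1.88% + 1.1103 × 8.46% = 11.27%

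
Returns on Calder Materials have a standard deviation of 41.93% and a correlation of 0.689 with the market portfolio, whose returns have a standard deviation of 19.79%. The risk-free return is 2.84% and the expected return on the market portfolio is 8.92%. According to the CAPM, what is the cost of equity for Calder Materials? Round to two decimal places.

11.72%

β = ρ × σ_i / σ_m = 0.689 × 41.93% / 19.79% = 1.4598
MRP = 8.92% − 2.84% = 6.08%
E(R) = 2.84% + 1.4598 × 6.08% = 11.72%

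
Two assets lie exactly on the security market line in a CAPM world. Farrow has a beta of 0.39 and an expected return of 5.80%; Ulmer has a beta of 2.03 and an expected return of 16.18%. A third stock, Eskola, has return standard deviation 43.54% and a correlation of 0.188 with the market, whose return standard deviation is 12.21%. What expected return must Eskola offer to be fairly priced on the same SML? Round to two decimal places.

MRP = (16.18% − 5.80%) / (2.03 − 0.39) = 6.3293%
R_f = 5.80% − 0.39 × 6.3293% = 3.3316%
β_Eskola = ρ·σ_i/σ_m = 0.188 × 43.54 / 12.21 = 0.6704
E(R_Eskola) = R_f + β × MRP = 3.3316% + 0.6704 × 6.3293% = 7.57%

7.57%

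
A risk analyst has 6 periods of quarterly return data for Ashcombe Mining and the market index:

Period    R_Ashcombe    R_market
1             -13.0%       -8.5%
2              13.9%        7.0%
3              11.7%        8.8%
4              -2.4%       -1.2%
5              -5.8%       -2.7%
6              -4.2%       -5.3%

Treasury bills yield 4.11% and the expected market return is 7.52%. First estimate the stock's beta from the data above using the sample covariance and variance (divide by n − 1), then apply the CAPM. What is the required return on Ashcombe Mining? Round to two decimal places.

9.21%

Mean R_i = (-13.0 + 13.9 + 11.7 − 2.4 − 5.8 − 4.2) / 6 = 0.0333%
Mean R_m = (-8.5 + 7.0 + 8.8 − 1.2 − 2.7 − 5.3) / 6 = -0.3167%
Σ(R_i − R̄_i)(R_m − R̄_m) = 351.6233  ⇒  Cov = 351.6233 / 5 = 70.3247
Σ(R_m − R̄_m)² = 234.9083  ⇒  Var(R_m) = 234.9083 / 5 = 46.9817
β = Cov / Var(R_m) = 70.3247 / 46.9817 = 1.4969
MRP = 7.52% − 4.11% = 3.41%
E(R) = R_f + β × MRP = 4.11% + 1.4969 × 3.41% = 9.21%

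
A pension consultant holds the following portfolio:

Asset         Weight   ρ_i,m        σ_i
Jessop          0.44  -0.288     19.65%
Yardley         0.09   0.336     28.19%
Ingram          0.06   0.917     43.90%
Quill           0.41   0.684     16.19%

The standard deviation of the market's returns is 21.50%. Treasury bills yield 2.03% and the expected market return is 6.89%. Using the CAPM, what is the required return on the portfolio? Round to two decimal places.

β_Jessop = -0.288 × 19.65% / 21.50% = -0.2632
β_Yardley = 0.336 × 28.19% / 21.50% = 0.4406
β_Ingram = 0.917 × 43.90% / 21.50% = 1.8724
β_Quill = 0.684 × 16.19% / 21.50% = 0.5151
β_P = Σ w_i β_i = 0.44×-0.2632 + 0.09×0.4406 + 0.06×1.8724 + 0.41×0.5151 = 0.2474
MRP = 6.89% − 2.03% = 4.86%
E(R_P) = R_f + β_P × MRP = 2.03% + 0.2474 × 4.86% = 3.23%

3.23%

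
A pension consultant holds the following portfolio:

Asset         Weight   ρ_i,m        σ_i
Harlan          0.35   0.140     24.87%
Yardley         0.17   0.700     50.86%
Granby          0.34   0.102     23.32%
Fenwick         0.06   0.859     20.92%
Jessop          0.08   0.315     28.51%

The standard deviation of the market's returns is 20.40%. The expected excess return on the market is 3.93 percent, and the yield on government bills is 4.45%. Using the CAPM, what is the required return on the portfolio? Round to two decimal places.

β_Harlan = 0.140 × 24.87% / 20.40% = 0.1707
β_Yardley = 0.700 × 50.86% / 20.40% = 1.7452
β_Granby = 0.102 × 23.32% / 20.40% = 0.1166
β_Fenwick = 0.859 × 20.92% / 20.40% = 0.8809
β_Jessop = 0.315 × 28.51% / 20.40% = 0.4402
β_P = Σ w_i β_i = 0.35×0.1707 + 0.17×1.7452 + 0.34×0.1166 + 0.06×0.8809 + 0.08×0.4402 = 0.4841
E(R_P) = R_f + β_P × MRP = 4.45% + 0.4841 × 3.93% = 6.35%

6.35%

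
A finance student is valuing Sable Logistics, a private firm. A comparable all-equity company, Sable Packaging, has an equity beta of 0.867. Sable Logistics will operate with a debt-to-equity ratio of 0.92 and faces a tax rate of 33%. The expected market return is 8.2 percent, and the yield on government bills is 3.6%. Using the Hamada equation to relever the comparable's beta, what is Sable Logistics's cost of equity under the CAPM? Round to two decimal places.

β_L = β_U × [1 + (1 − t)(D/E)] = 0.867 × [1 + (1 − 0.33) × 0.92]
    = 0.867 × [1 + 0.67 × 0.92] = 0.867 × 1.6164 = 1.4014
MRP = 8.2% − 3.6% = 4.60%
E(R) = R_f + β_L × MRP = 3.6% + 1.4014 × 4.6% = 10.05%

10.05%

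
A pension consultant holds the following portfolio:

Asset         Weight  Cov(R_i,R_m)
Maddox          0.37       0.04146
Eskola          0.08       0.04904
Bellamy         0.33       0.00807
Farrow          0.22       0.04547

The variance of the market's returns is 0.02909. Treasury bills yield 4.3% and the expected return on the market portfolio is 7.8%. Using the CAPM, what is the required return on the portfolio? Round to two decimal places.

β_Maddox = 0.04146 / 0.02909 = 1.4252
β_Eskola = 0.04904 / 0.02909 = 1.6858
β_Bellamy = 0.00807 / 0.02909 = 0.2774
β_Farrow = 0.04547 / 0.02909 = 1.5631
β_P = Σ w_i β_i = 0.37×1.4252 + 0.08×1.6858 + 0.33×0.2774 + 0.22×1.5631 = 1.0976
MRP = 7.8% − 4.3% = 3.50%
E(R_P) = R_f + β_P × MRP = 4.3% + 1.0976 × 3.5% = 8.14%

8.14%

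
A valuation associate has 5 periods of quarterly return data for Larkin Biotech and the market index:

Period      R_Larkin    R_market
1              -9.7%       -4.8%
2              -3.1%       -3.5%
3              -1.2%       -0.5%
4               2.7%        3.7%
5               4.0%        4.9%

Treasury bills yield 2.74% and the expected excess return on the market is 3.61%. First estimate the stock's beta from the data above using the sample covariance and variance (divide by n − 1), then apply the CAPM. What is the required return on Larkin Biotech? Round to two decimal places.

7.04%

Mean R_i = (-9.7 − 3.1 − 1.2 + 2.7 + 4.0) / 5 = -1.4600%
Mean R_m = (-4.8 − 3.5 − 0.5 + 3.7 + 4.9) / 5 = -0.0400%
Σ(R_i − R̄_i)(R_m − R̄_m) = 87.3080  ⇒  Cov = 87.3080 / 4 = 21.8270
Σ(R_m − R̄_m)² = 73.2320  ⇒  Var(R_m) = 73.2320 / 4 = 18.3080
β = Cov / Var(R_m) = 21.8270 / 18.3080 = 1.1922
E(R) = R_f + β × MRP = 2.74% + 1.1922 × 3.61% = 7.04%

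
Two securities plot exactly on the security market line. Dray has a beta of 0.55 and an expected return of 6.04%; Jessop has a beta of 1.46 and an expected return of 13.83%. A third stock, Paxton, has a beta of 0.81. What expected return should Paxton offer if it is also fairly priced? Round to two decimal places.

8.27%

MRP (SML slope) = (13.83% − 6.04%) / (1.46 − 0.55) = 7.79% / 0.91 = 8.5604%
R_f (intercept) = 6.04% − 0.55 × 8.5604% = 1.3318%
E(R_Paxton) = R_f + β × MRP = 1.3318% + 0.81 × 8.5604% = 8.27%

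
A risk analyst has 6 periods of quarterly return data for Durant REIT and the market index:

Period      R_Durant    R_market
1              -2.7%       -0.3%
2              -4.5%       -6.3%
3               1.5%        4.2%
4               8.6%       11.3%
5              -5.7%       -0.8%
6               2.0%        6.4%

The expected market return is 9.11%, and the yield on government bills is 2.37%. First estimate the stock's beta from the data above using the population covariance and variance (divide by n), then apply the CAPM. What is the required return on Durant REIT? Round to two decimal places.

7.71%

Mean R_i = (-2.7 − 4.5 + 1.5 + 8.6 − 5.7 + 2.0) / 6 = -0.1333%
Mean R_m = (-0.3 − 6.3 + 4.2 + 11.3 − 0.8 + 6.4) / 6 = 2.4167%
Σ(R_i − R̄_i)(R_m − R̄_m) = 151.9333  ⇒  Cov = 151.9333 / 6 = 25.3222
Σ(R_m − R̄_m)² = 191.6683  ⇒  Var(R_m) = 191.6683 / 6 = 31.9447
β = Cov / Var(R_m) = 25.3222 / 31.9447 = 0.7927
MRP = 9.11% − 2.37% = 6.74%
E(R) = R_f + β × MRP = 2.37% + 0.7927 × 6.74% = 7.71%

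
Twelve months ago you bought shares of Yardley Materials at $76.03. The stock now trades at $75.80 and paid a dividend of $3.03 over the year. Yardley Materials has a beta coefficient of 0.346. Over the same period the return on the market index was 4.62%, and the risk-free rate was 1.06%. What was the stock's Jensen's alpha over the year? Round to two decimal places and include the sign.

Realised HPR = (P1 + D1 − P0) / P0 = (75.80 + 3.03 − 76.03) / 76.03 = 2.80 / 76.03 = 3.6828%
MRP = 4.62% − 1.06% = 3.56%
CAPM required = R_f + β·MRP = 1.06% + 0.346 × 3.56% = 2.29176%
α = realised − required = 3.6828% − 2.29176% = +1.39%

+1.39%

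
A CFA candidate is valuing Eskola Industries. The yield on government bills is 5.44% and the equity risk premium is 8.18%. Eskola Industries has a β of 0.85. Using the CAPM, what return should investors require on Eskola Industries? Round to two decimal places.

E(R) = R_f + β × MRP = 5.44% + 0.85 × 8.18% = 12.39%

12.39%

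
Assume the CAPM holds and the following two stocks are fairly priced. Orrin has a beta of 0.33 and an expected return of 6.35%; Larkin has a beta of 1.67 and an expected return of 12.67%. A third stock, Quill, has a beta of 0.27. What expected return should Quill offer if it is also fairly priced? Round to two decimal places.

MRP (SML slope) = (12.67% − 6.35%) / (1.67 − 0.33) = 6.32% / 1.34 = 4.7164%
R_f (intercept) = 6.35% − 0.33 × 4.7164% = 4.7936%
E(R_Quill) = R_f + β × MRP = 4.7936% + 0.27 × 4.7164% = 6.07%

6.07%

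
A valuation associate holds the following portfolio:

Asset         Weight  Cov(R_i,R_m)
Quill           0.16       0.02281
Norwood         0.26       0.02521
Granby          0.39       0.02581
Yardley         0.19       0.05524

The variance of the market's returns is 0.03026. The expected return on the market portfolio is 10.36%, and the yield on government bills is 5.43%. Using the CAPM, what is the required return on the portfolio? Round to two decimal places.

10.44%

β_Quill = 0.02281 / 0.03026 = 0.7538
β_Norwood = 0.02521 / 0.03026 = 0.8331
β_Granby = 0.02581 / 0.03026 = 0.8529
β_Yardley = 0.05524 / 0.03026 = 1.8255
β_P = Σ w_i β_i = 0.16×0.7538 + 0.26×0.8331 + 0.39×0.8529 + 0.19×1.8255 = 1.0167
MRP = 10.36% − 5.43% = 4.93%
E(R_P) = R_f + β_P × MRP = 5.43% + 1.0167 × 4.93% = 10.44%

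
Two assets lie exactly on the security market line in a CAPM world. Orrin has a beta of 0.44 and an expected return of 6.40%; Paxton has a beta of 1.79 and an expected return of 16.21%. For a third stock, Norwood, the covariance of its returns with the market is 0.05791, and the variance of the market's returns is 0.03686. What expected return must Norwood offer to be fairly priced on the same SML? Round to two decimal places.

14.62%

MRP = (16.21% − 6.40%) / (1.79 − 0.44) = 7.2667%
R_f = 6.40% − 0.44 × 7.2667% = 3.2027%
β_Norwood = Cov / Var(R_m) = 0.05791 / 0.03686 = 1.5711
E(R_Norwood) = R_f + β × MRP = 3.2027% + 1.5711 × 7.2667% = 14.62%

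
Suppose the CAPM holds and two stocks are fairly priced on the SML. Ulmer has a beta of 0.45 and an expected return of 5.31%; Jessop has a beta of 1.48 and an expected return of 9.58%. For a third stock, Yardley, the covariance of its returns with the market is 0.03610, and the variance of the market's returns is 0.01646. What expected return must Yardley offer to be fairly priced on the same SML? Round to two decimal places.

MRP = (9.58% − 5.31%) / (1.48 − 0.45) = 4.1456%
R_f = 5.31% − 0.45 × 4.1456% = 3.4445%
β_Yardley = Cov / Var(R_m) = 0.03610 / 0.01646 = 2.1932
E(R_Yardley) = R_f + β × MRP = 3.4445% + 2.1932 × 4.1456% = 12.54%

12.54%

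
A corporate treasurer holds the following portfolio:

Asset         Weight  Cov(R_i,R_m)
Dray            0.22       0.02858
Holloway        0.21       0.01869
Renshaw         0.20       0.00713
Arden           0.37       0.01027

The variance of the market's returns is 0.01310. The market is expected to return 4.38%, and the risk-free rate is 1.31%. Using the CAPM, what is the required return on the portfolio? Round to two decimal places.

4.93%

β_Dray = 0.02858 / 0.01310 = 2.1817
β_Holloway = 0.01869 / 0.01310 = 1.4267
β_Renshaw = 0.00713 / 0.01310 = 0.5443
β_Arden = 0.01027 / 0.01310 = 0.7840
β_P = Σ w_i β_i = 0.22×2.1817 + 0.21×1.4267 + 0.20×0.5443 + 0.37×0.7840 = 1.1785
MRP = 4.38% − 1.31% = 3.07%
E(R_P) = R_f + β_P × MRP = 1.31% + 1.1785 × 3.07% = 4.93%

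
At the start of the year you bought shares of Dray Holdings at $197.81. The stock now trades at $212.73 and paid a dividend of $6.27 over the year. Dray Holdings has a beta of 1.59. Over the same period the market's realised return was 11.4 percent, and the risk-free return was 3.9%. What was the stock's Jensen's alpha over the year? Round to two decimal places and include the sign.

Realised HPR = (P1 + D1 − P0) / P0 = (212.73 + 6.27 − 197.81) / 197.81 = 21.19 / 197.81 = 10.7123%
MRP = 11.4% − 3.9% = 7.50%
CAPM required = R_f + β·MRP = 3.9% + 1.59 × 7.5% = 15.8250%
α = realised − required = 10.7123% − 15.8250% = -5.11%

-5.11%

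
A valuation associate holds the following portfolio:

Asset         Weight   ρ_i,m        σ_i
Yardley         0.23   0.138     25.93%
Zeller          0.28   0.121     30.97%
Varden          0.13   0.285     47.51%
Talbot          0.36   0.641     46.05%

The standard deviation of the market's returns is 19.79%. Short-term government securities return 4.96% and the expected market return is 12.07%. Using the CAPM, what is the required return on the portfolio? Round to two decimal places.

10.08%

β_Yardley = 0.138 × 25.93% / 19.79% = 0.1808
β_Zeller = 0.121 × 30.97% / 19.79% = 0.1894
β_Varden = 0.285 × 47.51% / 19.79% = 0.6842
β_Talbot = 0.641 × 46.05% / 19.79% = 1.4916
β_P = Σ w_i β_i = 0.23×0.1808 + 0.28×0.1894 + 0.13×0.6842 + 0.36×1.4916 = 0.7205
MRP = 12.07% − 4.96% = 7.11%
E(R_P) = R_f + β_P × MRP = 4.96% + 0.7205 × 7.11% = 10.08%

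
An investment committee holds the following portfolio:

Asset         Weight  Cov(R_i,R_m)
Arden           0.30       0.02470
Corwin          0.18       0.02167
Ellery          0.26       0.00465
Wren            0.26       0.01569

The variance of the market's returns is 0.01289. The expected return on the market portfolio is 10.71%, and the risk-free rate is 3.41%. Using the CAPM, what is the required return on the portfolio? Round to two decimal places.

12.81%

β_Arden = 0.02470 / 0.01289 = 1.9162
β_Corwin = 0.02167 / 0.01289 = 1.6811
β_Ellery = 0.00465 / 0.01289 = 0.3607
β_Wren = 0.01569 / 0.01289 = 1.2172
β_P = Σ w_i β_i = 0.30×1.9162 + 0.18×1.6811 + 0.26×0.3607 + 0.26×1.2172 = 1.2877
MRP = 10.71% − 3.41% = 7.30%
E(R_P) = R_f + β_P × MRP = 3.41% + 1.2877 × 7.30% = 12.81%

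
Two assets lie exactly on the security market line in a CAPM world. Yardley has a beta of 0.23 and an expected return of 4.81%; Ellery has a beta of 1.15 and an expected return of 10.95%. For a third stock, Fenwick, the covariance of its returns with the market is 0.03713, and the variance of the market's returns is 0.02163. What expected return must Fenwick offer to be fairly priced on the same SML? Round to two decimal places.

MRP = (10.95% − 4.81%) / (1.15 − 0.23) = 6.6739%
R_f = 4.81% − 0.23 × 6.6739% = 3.2750%
β_Fenwick = Cov / Var(R_m) = 0.03713 / 0.02163 = 1.7166
E(R_Fenwick) = R_f + β × MRP = 3.2750% + 1.7166 × 6.6739% = 14.73%

14.73%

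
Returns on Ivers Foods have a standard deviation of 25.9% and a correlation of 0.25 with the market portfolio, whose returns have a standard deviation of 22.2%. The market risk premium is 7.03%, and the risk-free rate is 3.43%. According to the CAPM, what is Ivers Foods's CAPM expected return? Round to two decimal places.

β = ρ × σ_i / σ_m = 0.25 × 25.9% / 22.2% = 0.2917
E(R) = 3.43% + 0.2917 × 7.03% = 5.48%

5.48%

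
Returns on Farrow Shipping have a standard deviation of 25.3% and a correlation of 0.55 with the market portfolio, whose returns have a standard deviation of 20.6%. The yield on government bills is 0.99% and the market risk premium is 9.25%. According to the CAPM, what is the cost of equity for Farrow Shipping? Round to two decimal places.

β = ρ × σ_i / σ_m = 0.55 × 25.3% / 20.6% = 0.6755
E(R) = 0.99% + 0.6755 × 9.25% = 7.24%

7.24%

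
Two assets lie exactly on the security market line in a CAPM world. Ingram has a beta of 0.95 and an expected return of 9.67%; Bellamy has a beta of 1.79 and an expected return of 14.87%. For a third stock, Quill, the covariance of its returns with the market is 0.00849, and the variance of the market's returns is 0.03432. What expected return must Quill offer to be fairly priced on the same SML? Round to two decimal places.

5.32%

MRP = (14.87% − 9.67%) / (1.79 − 0.95) = 6.1905%
R_f = 9.67% − 0.95 × 6.1905% = 3.7890%
β_Quill = Cov / Var(R_m) = 0.00849 / 0.03432 = 0.2474
E(R_Quill) = R_f + β × MRP = 3.7890% + 0.2474 × 6.1905% = 5.32%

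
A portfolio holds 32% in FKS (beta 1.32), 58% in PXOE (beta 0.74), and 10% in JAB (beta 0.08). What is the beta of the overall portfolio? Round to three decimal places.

0.860

β_P = Σ w_i β_i = 0.32×1.32 + 0.58×0.74 + 0.10×0.08 = 0.8596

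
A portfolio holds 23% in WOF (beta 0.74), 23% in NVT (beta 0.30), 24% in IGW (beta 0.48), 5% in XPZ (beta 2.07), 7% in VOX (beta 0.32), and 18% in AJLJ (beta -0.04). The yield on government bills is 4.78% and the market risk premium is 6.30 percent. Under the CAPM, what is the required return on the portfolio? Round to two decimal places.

β_P = Σ w_i β_i = 0.23×0.74 + 0.23×0.30 + 0.24×0.48 + 0.05×2.07 + 0.07×0.32 + 0.18×-0.04 = 0.4731
E(R_P) = R_f + β_P × MRP = 4.78% + 0.4731 × 6.30% = 7.76%

7.76%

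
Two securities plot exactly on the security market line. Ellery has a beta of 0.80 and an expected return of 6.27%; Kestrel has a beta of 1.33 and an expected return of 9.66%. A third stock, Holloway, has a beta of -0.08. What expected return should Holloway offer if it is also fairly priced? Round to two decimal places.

MRP (SML slope) = (9.66% − 6.27%) / (1.33 − 0.80) = 3.39% / 0.53 = 6.3962%
R_f (intercept) = 6.27% − 0.80 × 6.3962% = 1.1530%
E(R_Holloway) = R_f + β × MRP = 1.1530% + -0.08 × 6.3962% = 0.64%

0.64%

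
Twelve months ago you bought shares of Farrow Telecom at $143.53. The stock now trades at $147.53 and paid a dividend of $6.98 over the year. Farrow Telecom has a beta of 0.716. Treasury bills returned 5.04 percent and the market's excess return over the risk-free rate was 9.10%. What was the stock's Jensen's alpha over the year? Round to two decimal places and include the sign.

Realised HPR = (P1 + D1 − P0) / P0 = (147.53 + 6.98 − 143.53) / 143.53 = 10.98 / 143.53 = 7.6500%
CAPM required = R_f + β·MRP = 5.04% + 0.716 × 9.10% = 11.55560%
α = realised − required = 7.6500% − 11.55560% = -3.91%

-3.91%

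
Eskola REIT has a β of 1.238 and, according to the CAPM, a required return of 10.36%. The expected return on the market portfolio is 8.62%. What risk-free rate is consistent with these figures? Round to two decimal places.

E(R) = R_f + β(E(R_m) − R_f) = R_f(1 − β) + β·E(R_m)
10.36% = R_f × (1 − 1.238) + 1.238 × 8.62%
10.36% = R_f × -0.238 + 10.67156%
R_f = (10.36% − 10.67156%) / -0.238 = 1.31%

1.31%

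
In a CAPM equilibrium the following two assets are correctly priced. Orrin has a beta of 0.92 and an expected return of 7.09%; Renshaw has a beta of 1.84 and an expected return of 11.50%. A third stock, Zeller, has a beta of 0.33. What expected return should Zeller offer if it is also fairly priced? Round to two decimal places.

4.26%

MRP (SML slope) = (11.50% − 7.09%) / (1.84 − 0.92) = 4.41% / 0.92 = 4.7935%
R_f (intercept) = 7.09% − 0.92 × 4.7935% = 2.6800%
E(R_Zeller) = R_f + β × MRP = 2.6800% + 0.33 × 4.7935% = 4.26%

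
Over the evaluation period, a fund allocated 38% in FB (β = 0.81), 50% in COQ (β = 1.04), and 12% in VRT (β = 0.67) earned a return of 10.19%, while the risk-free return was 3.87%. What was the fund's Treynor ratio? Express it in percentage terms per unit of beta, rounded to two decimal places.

β_P = 0.38×0.81 + 0.50×1.04 + 0.12×0.67 = 0.9082
Treynor = (R_P − R_f) / β_P = (10.19% − 3.87%) / 0.9082 = 6.32% / 0.9082 = 6.96%

6.96%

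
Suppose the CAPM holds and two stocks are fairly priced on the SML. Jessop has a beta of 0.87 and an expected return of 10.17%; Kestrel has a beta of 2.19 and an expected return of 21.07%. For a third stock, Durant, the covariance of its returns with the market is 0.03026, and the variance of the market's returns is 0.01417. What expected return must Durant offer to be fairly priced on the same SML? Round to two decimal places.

MRP = (21.07% − 10.17%) / (2.19 − 0.87) = 8.2576%
R_f = 10.17% − 0.87 × 8.2576% = 2.9859%
β_Durant = Cov / Var(R_m) = 0.03026 / 0.01417 = 2.1355
E(R_Durant) = R_f + β × MRP = 2.9859% + 2.1355 × 8.2576% = 20.62%

20.62%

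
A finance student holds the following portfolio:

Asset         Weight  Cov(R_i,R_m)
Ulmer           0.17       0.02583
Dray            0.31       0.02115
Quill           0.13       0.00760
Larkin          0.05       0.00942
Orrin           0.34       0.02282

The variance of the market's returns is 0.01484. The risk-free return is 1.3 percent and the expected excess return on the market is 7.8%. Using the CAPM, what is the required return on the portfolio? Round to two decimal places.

11.90%

β_Ulmer = 0.02583 / 0.01484 = 1.7406
β_Dray = 0.02115 / 0.01484 = 1.4252
β_Quill = 0.00760 / 0.01484 = 0.5121
β_Larkin = 0.00942 / 0.01484 = 0.6348
β_Orrin = 0.02282 / 0.01484 = 1.5377
β_P = Σ w_i β_i = 0.17×1.7406 + 0.31×1.4252 + 0.13×0.5121 + 0.05×0.6348 + 0.34×1.5377 = 1.3588
E(R_P) = R_f + β_P × MRP = 1.3% + 1.3588 × 7.8% = 11.90%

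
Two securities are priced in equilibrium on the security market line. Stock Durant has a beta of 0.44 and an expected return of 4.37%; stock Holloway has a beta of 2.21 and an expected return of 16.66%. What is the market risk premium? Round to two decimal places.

6.94%

Both satisfy E(R) = R_f + β·MRP, so the slope of the SML is
MRP = (16.66% − 4.37%) / (2.21 − 0.44) = 12.29% / 1.77 = 6.9435%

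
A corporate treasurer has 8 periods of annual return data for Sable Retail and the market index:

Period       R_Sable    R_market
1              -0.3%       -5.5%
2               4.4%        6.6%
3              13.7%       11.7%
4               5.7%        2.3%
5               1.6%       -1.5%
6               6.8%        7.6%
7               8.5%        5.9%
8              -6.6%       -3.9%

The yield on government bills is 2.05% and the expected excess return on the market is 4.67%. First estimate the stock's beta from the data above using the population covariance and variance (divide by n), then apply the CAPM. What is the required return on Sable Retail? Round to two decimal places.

6.22%

Mean R_i = (-0.3 + 4.4 + 13.7 + 5.7 + 1.6 + 6.8 + 8.5 − 6.6) / 8 = 4.2250%
Mean R_m = (-5.5 + 6.6 + 11.7 + 2.3 − 1.5 + 7.6 + 5.9 − 3.9) / 8 = 2.9000%
Σ(R_i − R̄_i)(R_m − R̄_m) = 231.2400  ⇒  Cov = 231.2400 / 8 = 28.9050
Σ(R_m − R̄_m)² = 258.7400  ⇒  Var(R_m) = 258.7400 / 8 = 32.3425
β = Cov / Var(R_m) = 28.9050 / 32.3425 = 0.8937
E(R) = R_f + β × MRP = 2.05% + 0.8937 × 4.67% = 6.22%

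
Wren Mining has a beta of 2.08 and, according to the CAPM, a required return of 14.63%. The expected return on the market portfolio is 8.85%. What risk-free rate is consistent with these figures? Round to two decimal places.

E(R) = R_f + β(E(R_m) − R_f) = R_f(1 − β) + β·E(R_m)
14.63% = R_f × (1 − 2.08) + 2.08 × 8.85%
14.63% = R_f × -1.08 + 18.4080%
R_f = (14.63% − 18.4080%) / -1.08 = 3.50%

3.50%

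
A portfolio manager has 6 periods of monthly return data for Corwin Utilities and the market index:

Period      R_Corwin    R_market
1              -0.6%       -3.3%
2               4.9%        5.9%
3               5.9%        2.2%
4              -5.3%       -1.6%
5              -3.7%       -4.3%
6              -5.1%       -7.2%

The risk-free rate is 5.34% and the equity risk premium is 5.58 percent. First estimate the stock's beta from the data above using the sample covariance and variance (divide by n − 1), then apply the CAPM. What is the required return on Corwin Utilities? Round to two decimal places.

Mean R_i = (-0.6 + 4.9 + 5.9 − 5.3 − 3.7 − 5.1) / 6 = -0.6500%
Mean R_m = (-3.3 + 5.9 + 2.2 − 1.6 − 4.3 − 7.2) / 6 = -1.3833%
Σ(R_i − R̄_i)(R_m − R̄_m) = 99.5850  ⇒  Cov = 99.5850 / 5 = 19.9170
Σ(R_m − R̄_m)² = 111.9483  ⇒  Var(R_m) = 111.9483 / 5 = 22.3897
β = Cov / Var(R_m) = 19.9170 / 22.3897 = 0.8896
E(R) = R_f + β × MRP = 5.34% + 0.8896 × 5.58% = 10.30%

10.30%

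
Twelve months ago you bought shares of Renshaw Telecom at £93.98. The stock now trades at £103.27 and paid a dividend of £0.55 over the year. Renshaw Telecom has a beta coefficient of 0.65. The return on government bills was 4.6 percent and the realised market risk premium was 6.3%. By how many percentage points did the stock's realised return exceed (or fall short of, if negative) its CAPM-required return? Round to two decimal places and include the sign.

+1.78%

Realised HPR = (P1 + D1 − P0) / P0 = (103.27 + 0.55 − 93.98) / 93.98 = 9.84 / 93.98 = 10.4703%
CAPM required = R_f + β·MRP = 4.6% + 0.65 × 6.3% = 8.6950%
α = realised − required = 10.4703% − 8.6950% = +1.78%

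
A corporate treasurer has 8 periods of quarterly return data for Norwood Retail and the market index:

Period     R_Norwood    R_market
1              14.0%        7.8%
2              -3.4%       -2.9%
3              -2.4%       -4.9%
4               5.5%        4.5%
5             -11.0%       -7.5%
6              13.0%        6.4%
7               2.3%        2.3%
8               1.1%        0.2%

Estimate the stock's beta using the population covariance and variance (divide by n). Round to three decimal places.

Mean R_i = (14.0 − 3.4 − 2.4 + 5.5 − 11.0 + 13.0 + 2.3 + 1.1) / 8 = 2.3875%
Mean R_m = (7.8 − 2.9 − 4.9 + 4.5 − 7.5 + 6.4 + 2.3 + 0.2) / 8 = 0.7375%
Σ(R_i − R̄_i)(R_m − R̄_m) = 312.6938  ⇒  Cov = 312.6938 / 8 = 39.0867
Σ(R_m − R̄_m)² = 211.6988  ⇒  Var(R_m) = 211.6988 / 8 = 26.4624
β = Cov / Var(R_m) = 39.0867 / 26.4624 = 1.4771

1.477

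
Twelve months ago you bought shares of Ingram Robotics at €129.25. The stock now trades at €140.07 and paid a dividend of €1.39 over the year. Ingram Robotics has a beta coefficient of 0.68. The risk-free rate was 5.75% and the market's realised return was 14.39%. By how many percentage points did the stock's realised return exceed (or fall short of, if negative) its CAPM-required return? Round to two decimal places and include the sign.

Realised HPR = (P1 + D1 − P0) / P0 = (140.07 + 1.39 − 129.25) / 129.25 = 12.21 / 129.25 = 9.4468%
MRP = 14.39% − 5.75% = 8.64%
CAPM required = R_f + β·MRP = 5.75% + 0.68 × 8.64% = 11.6252%
α = realised − required = 9.4468% − 11.6252% = -2.18%

-2.18%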